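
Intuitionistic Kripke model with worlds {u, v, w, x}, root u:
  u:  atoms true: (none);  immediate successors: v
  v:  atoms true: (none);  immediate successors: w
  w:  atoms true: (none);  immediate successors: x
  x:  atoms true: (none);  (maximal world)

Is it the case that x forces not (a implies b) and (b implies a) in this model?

No

x does not force not (a implies b) and (b implies a) since x fails not (a implies b).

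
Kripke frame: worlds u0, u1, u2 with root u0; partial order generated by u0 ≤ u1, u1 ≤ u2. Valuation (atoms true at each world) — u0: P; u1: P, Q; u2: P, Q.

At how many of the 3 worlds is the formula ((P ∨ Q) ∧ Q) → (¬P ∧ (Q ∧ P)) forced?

0

u0: does not force it — u0 ⊮ ((P ∨ Q) ∧ Q) → (¬P ∧ (Q ∧ P)): at the accessible world u1, u1 ⊩ (P ∨ Q) ∧ Q but u1 ⊮ ¬P ∧ (Q ∧ P).
u1: does not force it — u1 ⊮ ((P ∨ Q) ∧ Q) → (¬P ∧ (Q ∧ P)): already at u1 itself, u1 ⊩ (P ∨ Q) ∧ Q but u1 ⊮ ¬P ∧ (Q ∧ P).
u2: does not force it.
Worlds forcing the formula: { }.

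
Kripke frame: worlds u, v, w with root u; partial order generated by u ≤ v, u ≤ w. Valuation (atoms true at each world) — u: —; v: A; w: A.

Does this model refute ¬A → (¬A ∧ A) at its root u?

No

u ⊩ ¬A → (¬A ∧ A) vacuously: no world accessible from u forces the antecedent ¬A.
So the root u forces ¬A → (¬A ∧ A); the model is not a countermodel.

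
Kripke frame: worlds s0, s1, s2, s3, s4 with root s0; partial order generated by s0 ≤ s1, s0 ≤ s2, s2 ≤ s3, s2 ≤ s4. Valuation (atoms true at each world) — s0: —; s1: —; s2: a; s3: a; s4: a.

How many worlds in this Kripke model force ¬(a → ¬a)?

s0: does not force it — s0 ⊮ ¬(a → ¬a) since s1 is accessible from s0 and s1 ⊩ a → ¬a.
s1: does not force it — s1 ⊮ ¬(a → ¬a) since s1 is accessible from s1 and s1 ⊩ a → ¬a.
s2: forces it.
s3: forces it.
s4: forces it.
Worlds forcing the formula: {s2, s3, s4}.

3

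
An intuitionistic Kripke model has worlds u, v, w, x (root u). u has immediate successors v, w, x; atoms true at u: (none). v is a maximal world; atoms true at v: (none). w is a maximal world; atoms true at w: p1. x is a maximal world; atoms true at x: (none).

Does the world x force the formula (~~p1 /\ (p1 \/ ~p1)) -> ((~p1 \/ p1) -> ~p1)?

x ||- (~~p1 /\ (p1 \/ ~p1)) -> ((~p1 \/ p1) -> ~p1) vacuously: no world accessible from x forces the antecedent ~~p1 /\ (p1 \/ ~p1).

Yes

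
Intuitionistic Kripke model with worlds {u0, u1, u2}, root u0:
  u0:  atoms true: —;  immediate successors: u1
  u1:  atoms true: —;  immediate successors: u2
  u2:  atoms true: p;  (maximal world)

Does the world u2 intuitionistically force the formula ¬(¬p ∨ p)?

u2 ⊮ ¬(¬p ∨ p) since u2 is accessible from u2 and u2 ⊩ ¬p ∨ p.
u2 ⊩ ¬p ∨ p via the disjunct p.

No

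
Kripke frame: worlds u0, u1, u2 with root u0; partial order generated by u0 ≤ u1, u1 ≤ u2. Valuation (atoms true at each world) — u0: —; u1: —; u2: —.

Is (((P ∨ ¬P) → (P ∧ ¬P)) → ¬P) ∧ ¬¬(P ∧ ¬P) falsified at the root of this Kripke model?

Yes

u0 ⊮ (((P ∨ ¬P) → (P ∧ ¬P)) → ¬P) ∧ ¬¬(P ∧ ¬P) since u0 fails ¬¬(P ∧ ¬P).
So the root u0 does not force (((P ∨ ¬P) → (P ∧ ¬P)) → ¬P) ∧ ¬¬(P ∧ ¬P); the model is a countermodel.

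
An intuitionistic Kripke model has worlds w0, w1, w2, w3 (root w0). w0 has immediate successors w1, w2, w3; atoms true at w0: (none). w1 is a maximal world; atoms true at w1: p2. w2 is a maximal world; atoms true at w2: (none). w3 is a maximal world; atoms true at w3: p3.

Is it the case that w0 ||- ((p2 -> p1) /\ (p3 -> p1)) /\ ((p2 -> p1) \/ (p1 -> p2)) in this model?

w0 ||-/- ((p2 -> p1) /\ (p3 -> p1)) /\ ((p2 -> p1) \/ (p1 -> p2)) since w0 fails (p2 -> p1) /\ (p3 -> p1).

No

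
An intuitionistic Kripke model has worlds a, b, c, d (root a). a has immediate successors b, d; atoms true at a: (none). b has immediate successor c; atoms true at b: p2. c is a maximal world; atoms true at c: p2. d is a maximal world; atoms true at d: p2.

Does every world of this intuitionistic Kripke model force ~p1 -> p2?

No

Not every world: a ||-/- ~p1 -> p2.
a ||-/- ~p1 -> p2: already at a itself, a ||- ~p1 but a ||-/- p2.
a lacks atom p2, so a ||-/- p2.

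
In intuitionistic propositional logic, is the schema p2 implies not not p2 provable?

This is double-negation introduction, which is intuitionistically derivable.
If a world forces p2 then every accessible world forces p2 (persistence), so none forces not p2; hence not not p2.

Yes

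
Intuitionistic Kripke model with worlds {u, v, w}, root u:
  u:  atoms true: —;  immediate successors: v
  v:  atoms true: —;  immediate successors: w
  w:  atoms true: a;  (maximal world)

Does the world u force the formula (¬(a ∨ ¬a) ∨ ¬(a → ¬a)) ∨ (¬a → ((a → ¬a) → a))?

u ⊩ (¬(a ∨ ¬a) ∨ ¬(a → ¬a)) ∨ (¬a → ((a → ¬a) → a)) via the disjunct ¬(a ∨ ¬a) ∨ ¬(a → ¬a).

Yes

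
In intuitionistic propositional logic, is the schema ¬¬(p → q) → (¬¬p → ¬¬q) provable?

Yes

This is the distribution of double negation over implication, which is intuitionistically derivable.
Assume ¬¬(p → q) and ¬¬p; suppose ¬q. Then p → q would give ¬p (by contraposition), contradicting ¬¬p; so ¬(p → q), contradicting ¬¬(p → q). Hence ¬¬q.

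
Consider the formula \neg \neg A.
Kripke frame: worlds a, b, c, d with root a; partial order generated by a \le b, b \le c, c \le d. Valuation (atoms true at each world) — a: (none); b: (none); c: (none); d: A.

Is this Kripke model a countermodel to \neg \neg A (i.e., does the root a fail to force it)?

a \Vdash \neg \neg A: no world accessible from a forces \neg A.
So the root a forces \neg \neg A; the model is not a countermodel.

No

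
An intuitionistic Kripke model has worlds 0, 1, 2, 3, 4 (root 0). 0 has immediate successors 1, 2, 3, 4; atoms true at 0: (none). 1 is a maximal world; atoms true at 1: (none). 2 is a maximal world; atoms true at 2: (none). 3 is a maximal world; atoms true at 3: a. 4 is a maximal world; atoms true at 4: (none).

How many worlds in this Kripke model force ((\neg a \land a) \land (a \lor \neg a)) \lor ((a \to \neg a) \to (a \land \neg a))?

1

0: does not force it — 0 \nVdash ((\neg a \land a) \land (a \lor \neg a)) \lor ((a \to \neg a) \to (a \land \neg a)): neither disjunct is forced at 0.
1: does not force it — 1 \nVdash ((\neg a \land a) \land (a \lor \neg a)) \lor ((a \to \neg a) \to (a \land \neg a)): neither disjunct is forced at 1.
2: does not force it — 2 \nVdash ((\neg a \land a) \land (a \lor \neg a)) \lor ((a \to \neg a) \to (a \land \neg a)): neither disjunct is forced at 2.
3: forces it.
4: does not force it.
Worlds forcing the formula: {3}.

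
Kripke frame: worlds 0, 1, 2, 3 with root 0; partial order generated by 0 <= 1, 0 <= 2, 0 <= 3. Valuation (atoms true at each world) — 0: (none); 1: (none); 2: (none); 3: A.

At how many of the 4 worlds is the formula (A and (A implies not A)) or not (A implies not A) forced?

0: does not force it — 0 does not force (A and (A implies not A)) or not (A implies not A): neither disjunct is forced at 0.
1: does not force it — 1 does not force (A and (A implies not A)) or not (A implies not A): neither disjunct is forced at 1.
2: does not force it.
3: forces it.
Worlds forcing the formula: {3}.

1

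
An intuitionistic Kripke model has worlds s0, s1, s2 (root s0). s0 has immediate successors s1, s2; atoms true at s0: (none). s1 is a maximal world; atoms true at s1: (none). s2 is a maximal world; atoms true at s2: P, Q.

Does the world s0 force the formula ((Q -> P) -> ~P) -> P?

s0 ||-/- ((Q -> P) -> ~P) -> P: at the accessible world s1, s1 ||- (Q -> P) -> ~P but s1 ||-/- P.
s1 lacks atom P, so s1 ||-/- P.

No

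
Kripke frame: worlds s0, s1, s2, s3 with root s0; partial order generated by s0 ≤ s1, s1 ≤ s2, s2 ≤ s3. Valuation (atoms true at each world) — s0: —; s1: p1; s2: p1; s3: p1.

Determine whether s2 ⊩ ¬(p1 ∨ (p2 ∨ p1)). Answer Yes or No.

s2 ⊮ ¬(p1 ∨ (p2 ∨ p1)) since s2 is accessible from s2 and s2 ⊩ p1 ∨ (p2 ∨ p1).
s2 ⊩ p1 ∨ (p2 ∨ p1) via the disjunct p1.

No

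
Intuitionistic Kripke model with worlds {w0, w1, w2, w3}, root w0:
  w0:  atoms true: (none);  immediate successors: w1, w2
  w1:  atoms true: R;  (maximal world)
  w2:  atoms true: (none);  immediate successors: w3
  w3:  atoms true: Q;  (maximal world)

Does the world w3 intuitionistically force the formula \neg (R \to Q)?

No

w3 \nVdash \neg (R \to Q) since w3 is accessible from w3 and w3 \Vdash R \to Q.
w3 \Vdash R \to Q vacuously: no world accessible from w3 forces the antecedent R.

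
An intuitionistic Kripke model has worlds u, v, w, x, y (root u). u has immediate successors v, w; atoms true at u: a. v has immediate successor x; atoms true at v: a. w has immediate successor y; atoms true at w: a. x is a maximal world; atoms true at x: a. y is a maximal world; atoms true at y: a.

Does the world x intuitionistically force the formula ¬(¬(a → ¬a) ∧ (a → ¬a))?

x ⊩ ¬(¬(a → ¬a) ∧ (a → ¬a)): no world accessible from x forces ¬(a → ¬a) ∧ (a → ¬a).

Yes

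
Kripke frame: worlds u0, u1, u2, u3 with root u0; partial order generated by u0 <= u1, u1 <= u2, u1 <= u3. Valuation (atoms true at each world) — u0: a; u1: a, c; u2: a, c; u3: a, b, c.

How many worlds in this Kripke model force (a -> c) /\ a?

u0: does not force it — u0 ||-/- (a -> c) /\ a since u0 fails a -> c.
u1: forces it.
u2: forces it.
u3: forces it.
Worlds forcing the formula: {u1, u2, u3}.

3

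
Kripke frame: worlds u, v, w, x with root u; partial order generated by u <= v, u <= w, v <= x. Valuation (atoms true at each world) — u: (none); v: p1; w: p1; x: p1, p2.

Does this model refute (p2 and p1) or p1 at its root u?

Yes

u does not force (p2 and p1) or p1: neither disjunct is forced at u.
u does not force p2 and p1 since u fails p2.
So the root u does not force (p2 and p1) or p1; the model is a countermodel.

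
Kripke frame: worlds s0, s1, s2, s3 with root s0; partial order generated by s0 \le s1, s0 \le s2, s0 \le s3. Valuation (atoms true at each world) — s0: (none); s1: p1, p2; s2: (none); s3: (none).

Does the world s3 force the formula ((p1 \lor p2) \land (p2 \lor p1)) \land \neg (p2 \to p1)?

No

s3 \nVdash ((p1 \lor p2) \land (p2 \lor p1)) \land \neg (p2 \to p1) since s3 fails (p1 \lor p2) \land (p2 \lor p1).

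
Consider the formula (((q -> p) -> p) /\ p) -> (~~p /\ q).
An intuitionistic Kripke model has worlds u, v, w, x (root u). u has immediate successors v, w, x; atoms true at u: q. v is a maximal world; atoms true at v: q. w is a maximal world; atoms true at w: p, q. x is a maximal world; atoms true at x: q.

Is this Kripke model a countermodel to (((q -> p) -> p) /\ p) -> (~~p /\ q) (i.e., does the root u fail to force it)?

u ||- (((q -> p) -> p) /\ p) -> (~~p /\ q): every world accessible from u that forces ((q -> p) -> p) /\ p (namely w) also forces ~~p /\ q.
So the root u forces (((q -> p) -> p) /\ p) -> (~~p /\ q); the model is not a countermodel.

No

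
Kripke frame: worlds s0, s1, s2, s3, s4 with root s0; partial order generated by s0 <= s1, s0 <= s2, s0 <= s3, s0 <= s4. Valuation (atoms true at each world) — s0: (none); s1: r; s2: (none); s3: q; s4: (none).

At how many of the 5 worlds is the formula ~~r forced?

1

s0: does not force it — s0 ||-/- ~~r since s2 is accessible from s0 and s2 ||- ~r.
s1: forces it.
s2: does not force it.
s3: does not force it.
s4: does not force it.
Worlds forcing the formula: {s1}.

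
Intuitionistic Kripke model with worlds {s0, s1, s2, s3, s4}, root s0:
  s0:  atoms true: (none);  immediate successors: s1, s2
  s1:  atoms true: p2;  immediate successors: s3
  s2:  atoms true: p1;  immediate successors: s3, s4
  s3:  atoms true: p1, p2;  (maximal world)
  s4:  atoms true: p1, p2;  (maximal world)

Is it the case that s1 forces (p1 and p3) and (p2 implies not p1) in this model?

No

s1 does not force (p1 and p3) and (p2 implies not p1) since s1 fails p1 and p3.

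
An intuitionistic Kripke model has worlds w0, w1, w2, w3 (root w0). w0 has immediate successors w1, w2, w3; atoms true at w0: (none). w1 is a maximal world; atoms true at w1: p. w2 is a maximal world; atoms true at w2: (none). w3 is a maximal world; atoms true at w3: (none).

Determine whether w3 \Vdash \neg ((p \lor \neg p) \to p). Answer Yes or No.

w3 \Vdash \neg ((p \lor \neg p) \to p): no world accessible from w3 forces (p \lor \neg p) \to p.

Yes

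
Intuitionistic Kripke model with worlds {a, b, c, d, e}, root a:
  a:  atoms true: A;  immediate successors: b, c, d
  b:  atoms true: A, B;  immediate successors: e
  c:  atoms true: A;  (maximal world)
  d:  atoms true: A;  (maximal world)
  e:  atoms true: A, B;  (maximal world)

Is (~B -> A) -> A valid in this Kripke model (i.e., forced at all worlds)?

a ||- (~B -> A) -> A: every world accessible from a that forces ~B -> A (namely a, b, c, d, e) also forces A.
Since the root a forces (~B -> A) -> A and forcing is persistent (monotone upward), every world forces it.

Yes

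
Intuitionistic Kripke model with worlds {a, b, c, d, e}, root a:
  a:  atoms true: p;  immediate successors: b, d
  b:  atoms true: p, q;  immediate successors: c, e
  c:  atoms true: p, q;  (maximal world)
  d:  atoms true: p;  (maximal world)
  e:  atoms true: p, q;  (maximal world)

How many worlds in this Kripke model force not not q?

3

a: does not force it — a does not force not not q since d is accessible from a and d forces not q.
b: forces it.
c: forces it.
d: does not force it — d does not force not not q since d is accessible from d and d forces not q.
e: forces it.
Worlds forcing the formula: {b, c, e}.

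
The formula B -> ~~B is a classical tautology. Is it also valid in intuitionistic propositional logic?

Yes

This is double-negation introduction, which is intuitionistically derivable.
If a world forces B then every accessible world forces B (persistence), so none forces ~B; hence ~~B.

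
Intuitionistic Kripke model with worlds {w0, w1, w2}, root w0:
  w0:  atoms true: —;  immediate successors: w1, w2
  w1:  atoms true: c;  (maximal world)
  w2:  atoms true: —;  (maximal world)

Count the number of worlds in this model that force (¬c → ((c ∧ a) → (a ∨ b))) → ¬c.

w0: does not force it — w0 ⊮ (¬c → ((c ∧ a) → (a ∨ b))) → ¬c: already at w0 itself, w0 ⊩ ¬c → ((c ∧ a) → (a ∨ b)) but w0 ⊮ ¬c.
w1: does not force it.
w2: forces it.
Worlds forcing the formula: {w2}.

1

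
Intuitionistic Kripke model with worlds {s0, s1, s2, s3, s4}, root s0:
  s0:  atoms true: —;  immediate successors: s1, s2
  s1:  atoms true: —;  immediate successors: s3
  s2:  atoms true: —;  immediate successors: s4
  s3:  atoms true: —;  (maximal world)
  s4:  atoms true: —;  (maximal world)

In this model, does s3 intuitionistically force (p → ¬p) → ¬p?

s3 ⊩ (p → ¬p) → ¬p: every world accessible from s3 that forces p → ¬p (namely s3) also forces ¬p.

Yes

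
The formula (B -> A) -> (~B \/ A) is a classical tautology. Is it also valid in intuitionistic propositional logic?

This is the material-implication-as-disjunction principle, which is not intuitionistically valid.
A Kripke countermodel: worlds s0, s1; order generated by s0 <= s1; atoms true at each world — s0:{}; s1:{A,B}.
s0 ||-/- (B -> A) -> (~B \/ A): already at s0 itself, s0 ||- B -> A but s0 ||-/- ~B \/ A.
s0 ||-/- ~B \/ A: neither disjunct is forced at s0.
s0 ||-/- ~B since s1 is accessible from s0 and s1 ||- B.
So the root s0 does not force the formula.

No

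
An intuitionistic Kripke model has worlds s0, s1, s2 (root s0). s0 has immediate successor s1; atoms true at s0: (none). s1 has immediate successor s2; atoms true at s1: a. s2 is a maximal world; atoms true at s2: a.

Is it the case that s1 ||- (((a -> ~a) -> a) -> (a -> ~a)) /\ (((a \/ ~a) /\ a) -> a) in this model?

No

s1 ||-/- (((a -> ~a) -> a) -> (a -> ~a)) /\ (((a \/ ~a) /\ a) -> a) since s1 fails ((a -> ~a) -> a) -> (a -> ~a).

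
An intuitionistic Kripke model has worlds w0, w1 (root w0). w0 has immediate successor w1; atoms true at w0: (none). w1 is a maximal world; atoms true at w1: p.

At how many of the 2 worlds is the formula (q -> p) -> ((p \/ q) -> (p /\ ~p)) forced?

0

w0: does not force it — w0 ||-/- (q -> p) -> ((p \/ q) -> (p /\ ~p)): already at w0 itself, w0 ||- q -> p but w0 ||-/- (p \/ q) -> (p /\ ~p).
w1: does not force it.
Worlds forcing the formula: { }.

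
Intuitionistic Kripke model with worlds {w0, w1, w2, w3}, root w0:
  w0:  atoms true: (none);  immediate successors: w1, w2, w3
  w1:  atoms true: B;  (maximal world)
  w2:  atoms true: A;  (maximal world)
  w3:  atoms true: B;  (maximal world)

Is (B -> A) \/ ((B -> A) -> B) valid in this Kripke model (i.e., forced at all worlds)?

No

Not every world: w0 ||-/- (B -> A) \/ ((B -> A) -> B).
w0 ||-/- (B -> A) \/ ((B -> A) -> B): neither disjunct is forced at w0.
w0 ||-/- B -> A: at the accessible world w1, w1 ||- B but w1 ||-/- A.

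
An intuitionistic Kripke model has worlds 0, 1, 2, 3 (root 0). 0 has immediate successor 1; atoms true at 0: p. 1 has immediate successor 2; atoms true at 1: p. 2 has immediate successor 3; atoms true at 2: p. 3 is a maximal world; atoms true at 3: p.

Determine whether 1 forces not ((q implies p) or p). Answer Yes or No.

No

1 does not force not ((q implies p) or p) since 1 is accessible from 1 and 1 forces (q implies p) or p.
1 forces (q implies p) or p via the disjunct q implies p.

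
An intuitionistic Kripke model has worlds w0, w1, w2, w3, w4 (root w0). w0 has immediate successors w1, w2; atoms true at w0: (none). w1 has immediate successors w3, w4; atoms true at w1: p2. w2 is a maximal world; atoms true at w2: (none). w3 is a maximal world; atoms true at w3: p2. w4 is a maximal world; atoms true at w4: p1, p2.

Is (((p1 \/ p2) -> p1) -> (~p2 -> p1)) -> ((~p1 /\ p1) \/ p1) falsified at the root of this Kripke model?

w0 ||-/- (((p1 \/ p2) -> p1) -> (~p2 -> p1)) -> ((~p1 /\ p1) \/ p1): at the accessible world w1, w1 ||- ((p1 \/ p2) -> p1) -> (~p2 -> p1) but w1 ||-/- (~p1 /\ p1) \/ p1.
w1 ||-/- (~p1 /\ p1) \/ p1: neither disjunct is forced at w1.
w1 ||-/- ~p1 /\ p1 since w1 fails ~p1.
So the root w0 does not force (((p1 \/ p2) -> p1) -> (~p2 -> p1)) -> ((~p1 /\ p1) \/ p1); the model is a countermodel.

Yes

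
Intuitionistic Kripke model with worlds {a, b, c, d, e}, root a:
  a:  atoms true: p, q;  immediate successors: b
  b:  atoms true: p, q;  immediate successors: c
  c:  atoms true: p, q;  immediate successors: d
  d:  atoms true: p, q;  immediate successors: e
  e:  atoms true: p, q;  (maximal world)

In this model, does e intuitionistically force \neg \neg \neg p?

No

e \nVdash \neg \neg \neg p since e is accessible from e and e \Vdash \neg \neg p.
e \Vdash \neg \neg p: no world accessible from e forces \neg p.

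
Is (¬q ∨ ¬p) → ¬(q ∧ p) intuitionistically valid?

Yes

This is a constructively valid De Morgan direction (disjunction of negations to negated conjunction), which is intuitionistically derivable.
If ¬q holds at a world then no accessible world forces q, hence none forces q ∧ p; likewise for ¬p.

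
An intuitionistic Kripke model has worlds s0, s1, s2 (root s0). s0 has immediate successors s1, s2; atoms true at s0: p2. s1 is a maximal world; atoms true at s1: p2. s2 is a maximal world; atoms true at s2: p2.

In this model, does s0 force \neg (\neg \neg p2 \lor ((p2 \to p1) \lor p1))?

s0 \nVdash \neg (\neg \neg p2 \lor ((p2 \to p1) \lor p1)) since s0 is accessible from s0 and s0 \Vdash \neg \neg p2 \lor ((p2 \to p1) \lor p1).
s0 \Vdash \neg \neg p2 \lor ((p2 \to p1) \lor p1) via the disjunct \neg \neg p2.

No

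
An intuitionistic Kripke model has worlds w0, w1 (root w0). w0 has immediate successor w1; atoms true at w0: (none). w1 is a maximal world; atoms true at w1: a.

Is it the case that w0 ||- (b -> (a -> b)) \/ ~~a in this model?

Yes

w0 ||- (b -> (a -> b)) \/ ~~a via the disjunct b -> (a -> b).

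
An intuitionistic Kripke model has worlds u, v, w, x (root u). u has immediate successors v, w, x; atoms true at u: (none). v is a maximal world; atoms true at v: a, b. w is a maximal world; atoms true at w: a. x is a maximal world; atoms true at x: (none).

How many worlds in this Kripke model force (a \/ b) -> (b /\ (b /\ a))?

2

u: does not force it — u ||-/- (a \/ b) -> (b /\ (b /\ a)): at the accessible world w, w ||- a \/ b but w ||-/- b /\ (b /\ a).
v: forces it.
w: does not force it.
x: forces it.
Worlds forcing the formula: {v, x}.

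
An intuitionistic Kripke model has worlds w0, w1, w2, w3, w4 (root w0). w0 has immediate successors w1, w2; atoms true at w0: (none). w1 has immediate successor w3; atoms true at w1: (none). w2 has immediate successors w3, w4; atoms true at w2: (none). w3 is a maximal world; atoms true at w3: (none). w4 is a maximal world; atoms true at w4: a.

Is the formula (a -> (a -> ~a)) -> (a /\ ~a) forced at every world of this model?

Not every world: w0 ||-/- (a -> (a -> ~a)) -> (a /\ ~a).
w0 ||-/- (a -> (a -> ~a)) -> (a /\ ~a): at the accessible world w1, w1 ||- a -> (a -> ~a) but w1 ||-/- a /\ ~a.
w1 ||-/- a /\ ~a since w1 fails a.

No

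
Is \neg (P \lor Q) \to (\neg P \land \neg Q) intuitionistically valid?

This is a constructively valid De Morgan direction (negated disjunction to conjunction of negations), which is intuitionistically derivable.
From \neg (P \lor Q): if P held then P \lor Q would, contradiction — so \neg P; similarly \neg Q.

Yes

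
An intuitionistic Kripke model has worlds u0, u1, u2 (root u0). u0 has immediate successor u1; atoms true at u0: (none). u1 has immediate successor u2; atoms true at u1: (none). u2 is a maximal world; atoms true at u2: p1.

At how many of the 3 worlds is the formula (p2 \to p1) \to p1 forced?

1

u0: does not force it — u0 \nVdash (p2 \to p1) \to p1: already at u0 itself, u0 \Vdash p2 \to p1 but u0 \nVdash p1.
u1: does not force it — u1 \nVdash (p2 \to p1) \to p1: already at u1 itself, u1 \Vdash p2 \to p1 but u1 \nVdash p1.
u2: forces it.
Worlds forcing the formula: {u2}.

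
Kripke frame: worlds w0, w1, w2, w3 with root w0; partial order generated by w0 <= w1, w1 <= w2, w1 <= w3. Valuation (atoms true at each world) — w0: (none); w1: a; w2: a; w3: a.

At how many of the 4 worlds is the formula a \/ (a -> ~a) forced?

3

w0: does not force it — w0 ||-/- a \/ (a -> ~a): neither disjunct is forced at w0.
w1: forces it.
w2: forces it.
w3: forces it.
Worlds forcing the formula: {w1, w2, w3}.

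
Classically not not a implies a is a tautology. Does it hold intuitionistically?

No

This is double-negation elimination, which is not intuitionistically valid.
A Kripke countermodel: worlds 0, 1; order generated by 0 <= 1; atoms true at each world — 0:{}; 1:{a}.
0 does not force not not a implies a: already at 0 itself, 0 forces not not a but 0 does not force a.
0 lacks atom a, so 0 does not force a.
So the root 0 does not force the formula.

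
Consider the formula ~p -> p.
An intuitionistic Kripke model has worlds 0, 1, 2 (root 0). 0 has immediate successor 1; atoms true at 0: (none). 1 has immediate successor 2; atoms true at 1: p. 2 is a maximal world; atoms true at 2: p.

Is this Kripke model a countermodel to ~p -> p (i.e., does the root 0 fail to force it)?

No

0 ||- ~p -> p vacuously: no world accessible from 0 forces the antecedent ~p.
So the root 0 forces ~p -> p; the model is not a countermodel.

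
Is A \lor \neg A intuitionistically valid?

This is the law of excluded middle, which is not intuitionistically valid.
A Kripke countermodel: worlds s0, s1; order generated by s0 \le s1; atoms true at each world — s0:{}; s1:{A}.
s0 \nVdash A \lor \neg A: neither disjunct is forced at s0.
s0 lacks atom A, so s0 \nVdash A.
So the root s0 does not force the formula.

No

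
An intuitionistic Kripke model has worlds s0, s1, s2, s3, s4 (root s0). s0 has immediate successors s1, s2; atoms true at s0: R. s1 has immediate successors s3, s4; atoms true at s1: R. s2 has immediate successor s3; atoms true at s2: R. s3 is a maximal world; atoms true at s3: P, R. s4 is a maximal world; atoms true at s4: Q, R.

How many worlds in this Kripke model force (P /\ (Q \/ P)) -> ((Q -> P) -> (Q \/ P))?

5

s0: forces it.
s1: forces it.
s2: forces it.
s3: forces it.
s4: forces it.
Worlds forcing the formula: {s0, s1, s2, s3, s4}.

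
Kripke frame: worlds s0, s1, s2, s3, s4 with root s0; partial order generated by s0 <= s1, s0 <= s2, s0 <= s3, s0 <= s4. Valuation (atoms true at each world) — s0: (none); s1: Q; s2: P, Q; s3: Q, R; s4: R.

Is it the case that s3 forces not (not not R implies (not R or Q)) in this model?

No

s3 does not force not (not not R implies (not R or Q)) since s3 is accessible from s3 and s3 forces not not R implies (not R or Q).
s3 forces not not R implies (not R or Q): every world accessible from s3 that forces not not R (namely s3) also forces not R or Q.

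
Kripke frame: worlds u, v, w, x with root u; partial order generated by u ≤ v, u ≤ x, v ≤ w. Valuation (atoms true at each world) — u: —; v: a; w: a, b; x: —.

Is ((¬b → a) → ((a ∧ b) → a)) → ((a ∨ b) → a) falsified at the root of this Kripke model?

No

u ⊩ ((¬b → a) → ((a ∧ b) → a)) → ((a ∨ b) → a): every world accessible from u that forces (¬b → a) → ((a ∧ b) → a) (namely u, v, w, x) also forces (a ∨ b) → a.
So the root u forces ((¬b → a) → ((a ∧ b) → a)) → ((a ∨ b) → a); the model is not a countermodel.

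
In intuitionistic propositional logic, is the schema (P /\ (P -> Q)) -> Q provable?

This is modus ponens in implicational form, which is intuitionistically derivable.
If a world forces P and P -> Q, then applying the implication at that world (which is accessible from itself) gives Q.

Yes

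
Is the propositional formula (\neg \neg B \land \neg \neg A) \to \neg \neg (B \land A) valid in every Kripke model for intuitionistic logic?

This is the distribution of double negation over conjunction, which is intuitionistically derivable.
Assume \neg \neg B, \neg \neg A, and \neg (B \land A). From B we'd get \neg A (since B \land A is refuted), contradicting \neg \neg A; so \neg B, contradicting \neg \neg B.

Yes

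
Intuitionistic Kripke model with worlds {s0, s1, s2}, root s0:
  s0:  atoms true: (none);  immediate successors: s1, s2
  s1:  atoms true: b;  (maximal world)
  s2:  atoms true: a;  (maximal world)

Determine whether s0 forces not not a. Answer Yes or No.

s0 does not force not not a since s1 is accessible from s0 and s1 forces not a.
s1 forces not a: no world accessible from s1 forces a.

No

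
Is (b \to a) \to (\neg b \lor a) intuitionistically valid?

This is the material-implication-as-disjunction principle, which is not intuitionistically valid.
A Kripke countermodel: worlds u0, u1; order generated by u0 \le u1; atoms true at each world — u0:{}; u1:{a,b}.
u0 \nVdash (b \to a) \to (\neg b \lor a): already at u0 itself, u0 \Vdash b \to a but u0 \nVdash \neg b \lor a.
u0 \nVdash \neg b \lor a: neither disjunct is forced at u0.
u0 \nVdash \neg b since u1 is accessible from u0 and u1 \Vdash b.
So the root u0 does not force the formula.

No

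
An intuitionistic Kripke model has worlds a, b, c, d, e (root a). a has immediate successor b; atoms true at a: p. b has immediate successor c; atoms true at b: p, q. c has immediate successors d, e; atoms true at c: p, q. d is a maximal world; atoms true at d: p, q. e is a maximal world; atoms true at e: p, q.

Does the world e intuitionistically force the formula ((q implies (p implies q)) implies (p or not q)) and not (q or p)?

No

e does not force ((q implies (p implies q)) implies (p or not q)) and not (q or p) since e fails not (q or p).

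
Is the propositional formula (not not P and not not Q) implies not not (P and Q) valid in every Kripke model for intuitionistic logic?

Yes

This is the distribution of double negation over conjunction, which is intuitionistically derivable.
Assume not not P, not not Q, and not (P and Q). From P we'd get not Q (since P and Q is refuted), contradicting not not Q; so not P, contradicting not not P.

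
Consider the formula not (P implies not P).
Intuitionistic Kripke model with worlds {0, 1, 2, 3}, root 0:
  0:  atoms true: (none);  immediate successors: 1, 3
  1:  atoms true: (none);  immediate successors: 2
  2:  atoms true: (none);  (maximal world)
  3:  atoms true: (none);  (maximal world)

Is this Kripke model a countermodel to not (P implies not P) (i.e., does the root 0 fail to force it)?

0 does not force not (P implies not P) since 0 is accessible from 0 and 0 forces P implies not P.
0 forces P implies not P vacuously: no world accessible from 0 forces the antecedent P.
So the root 0 does not force not (P implies not P); the model is a countermodel.

Yes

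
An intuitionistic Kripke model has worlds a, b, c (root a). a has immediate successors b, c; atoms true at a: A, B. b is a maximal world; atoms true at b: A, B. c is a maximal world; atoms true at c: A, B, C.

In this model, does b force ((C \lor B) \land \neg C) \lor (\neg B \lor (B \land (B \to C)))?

Yes

b \Vdash ((C \lor B) \land \neg C) \lor (\neg B \lor (B \land (B \to C))) via the disjunct (C \lor B) \land \neg C.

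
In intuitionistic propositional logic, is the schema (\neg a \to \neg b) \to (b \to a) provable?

This is the converse of contraposition, which is not intuitionistically valid.
A Kripke countermodel: worlds u0, u1; order generated by u0 \le u1; atoms true at each world — u0:{b}; u1:{a,b}.
u0 \nVdash (\neg a \to \neg b) \to (b \to a): already at u0 itself, u0 \Vdash \neg a \to \neg b but u0 \nVdash b \to a.
u0 \nVdash b \to a: already at u0 itself, u0 \Vdash b but u0 \nVdash a.
u0 lacks atom a, so u0 \nVdash a.
So the root u0 does not force the formula.

No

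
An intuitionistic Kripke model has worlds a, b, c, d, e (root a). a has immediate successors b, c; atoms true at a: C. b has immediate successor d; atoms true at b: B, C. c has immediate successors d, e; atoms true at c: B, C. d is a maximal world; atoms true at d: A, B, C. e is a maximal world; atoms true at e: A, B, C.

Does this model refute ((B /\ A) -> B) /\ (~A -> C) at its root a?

a ||- ((B /\ A) -> B) /\ (~A -> C) since a forces both conjuncts.
So the root a forces ((B /\ A) -> B) /\ (~A -> C); the model is not a countermodel.

No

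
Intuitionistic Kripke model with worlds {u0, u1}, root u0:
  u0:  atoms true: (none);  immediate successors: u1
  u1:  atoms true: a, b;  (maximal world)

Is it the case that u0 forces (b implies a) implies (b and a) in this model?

No

u0 does not force (b implies a) implies (b and a): already at u0 itself, u0 forces b implies a but u0 does not force b and a.
u0 does not force b and a since u0 fails b.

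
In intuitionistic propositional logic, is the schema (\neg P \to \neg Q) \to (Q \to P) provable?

No

This is the converse of contraposition, which is not intuitionistically valid.
A Kripke countermodel: worlds w0, w1; order generated by w0 \le w1; atoms true at each world — w0:{Q}; w1:{P,Q}.
w0 \nVdash (\neg P \to \neg Q) \to (Q \to P): already at w0 itself, w0 \Vdash \neg P \to \neg Q but w0 \nVdash Q \to P.
w0 \nVdash Q \to P: already at w0 itself, w0 \Vdash Q but w0 \nVdash P.
w0 lacks atom P, so w0 \nVdash P.
So the root w0 does not force the formula.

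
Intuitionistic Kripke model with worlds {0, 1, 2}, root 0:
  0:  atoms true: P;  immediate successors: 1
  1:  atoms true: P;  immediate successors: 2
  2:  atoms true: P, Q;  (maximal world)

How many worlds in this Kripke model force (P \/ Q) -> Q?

1

0: does not force it — 0 ||-/- (P \/ Q) -> Q: already at 0 itself, 0 ||- P \/ Q but 0 ||-/- Q.
1: does not force it — 1 ||-/- (P \/ Q) -> Q: already at 1 itself, 1 ||- P \/ Q but 1 ||-/- Q.
2: forces it.
Worlds forcing the formula: {2}.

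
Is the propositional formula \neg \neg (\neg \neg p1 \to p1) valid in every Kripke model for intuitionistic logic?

This is the double negation of double-negation elimination, which is intuitionistically derivable.
By Glivenko's theorem the double negation of any classical propositional tautology is intuitionistically provable; \neg \neg p1 \to p1 is classically a tautology.

Yes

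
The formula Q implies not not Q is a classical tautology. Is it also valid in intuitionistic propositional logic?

This is double-negation introduction, which is intuitionistically derivable.
If a world forces Q then every accessible world forces Q (persistence), so none forces not Q; hence not not Q.

Yes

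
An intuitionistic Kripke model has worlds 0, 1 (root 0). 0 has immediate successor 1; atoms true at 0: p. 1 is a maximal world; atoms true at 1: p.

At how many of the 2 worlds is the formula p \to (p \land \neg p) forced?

0: does not force it — 0 \nVdash p \to (p \land \neg p): already at 0 itself, 0 \Vdash p but 0 \nVdash p \land \neg p.
1: does not force it.
Worlds forcing the formula: { }.

0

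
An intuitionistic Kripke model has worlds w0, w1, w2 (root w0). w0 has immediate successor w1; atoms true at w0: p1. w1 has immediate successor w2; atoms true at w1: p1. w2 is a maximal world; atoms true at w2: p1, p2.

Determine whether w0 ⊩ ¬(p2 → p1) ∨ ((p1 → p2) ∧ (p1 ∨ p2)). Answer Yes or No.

No

w0 ⊮ ¬(p2 → p1) ∨ ((p1 → p2) ∧ (p1 ∨ p2)): neither disjunct is forced at w0.
w0 ⊮ ¬(p2 → p1) since w0 is accessible from w0 and w0 ⊩ p2 → p1.
w0 ⊩ p2 → p1: every world accessible from w0 that forces p2 (namely w2) also forces p1.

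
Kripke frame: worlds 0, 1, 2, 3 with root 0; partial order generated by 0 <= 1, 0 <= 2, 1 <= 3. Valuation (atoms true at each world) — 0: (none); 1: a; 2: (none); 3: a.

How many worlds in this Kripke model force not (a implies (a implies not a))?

2

0: does not force it — 0 does not force not (a implies (a implies not a)) since 2 is accessible from 0 and 2 forces a implies (a implies not a).
1: forces it.
2: does not force it — 2 does not force not (a implies (a implies not a)) since 2 is accessible from 2 and 2 forces a implies (a implies not a).
3: forces it.
Worlds forcing the formula: {1, 3}.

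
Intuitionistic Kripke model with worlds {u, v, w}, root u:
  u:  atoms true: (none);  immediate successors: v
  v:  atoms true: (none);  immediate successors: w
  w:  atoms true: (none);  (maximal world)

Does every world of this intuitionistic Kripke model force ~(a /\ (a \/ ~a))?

u ||- ~(a /\ (a \/ ~a)): no world accessible from u forces a /\ (a \/ ~a).
Since the root u forces ~(a /\ (a \/ ~a)) and forcing is persistent (monotone upward), every world forces it.

Yes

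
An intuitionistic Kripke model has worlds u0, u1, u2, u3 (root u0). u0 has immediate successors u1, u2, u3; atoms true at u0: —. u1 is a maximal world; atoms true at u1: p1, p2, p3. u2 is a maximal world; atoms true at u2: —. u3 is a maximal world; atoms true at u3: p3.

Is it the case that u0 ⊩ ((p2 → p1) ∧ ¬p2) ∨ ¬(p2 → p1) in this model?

No

u0 ⊮ ((p2 → p1) ∧ ¬p2) ∨ ¬(p2 → p1): neither disjunct is forced at u0.
u0 ⊮ (p2 → p1) ∧ ¬p2 since u0 fails ¬p2.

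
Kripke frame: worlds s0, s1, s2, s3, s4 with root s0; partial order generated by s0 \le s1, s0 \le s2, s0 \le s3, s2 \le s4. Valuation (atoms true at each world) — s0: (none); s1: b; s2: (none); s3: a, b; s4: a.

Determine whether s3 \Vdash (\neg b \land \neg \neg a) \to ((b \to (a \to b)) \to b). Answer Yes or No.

Yes

s3 \Vdash (\neg b \land \neg \neg a) \to ((b \to (a \to b)) \to b) vacuously: no world accessible from s3 forces the antecedent \neg b \land \neg \neg a.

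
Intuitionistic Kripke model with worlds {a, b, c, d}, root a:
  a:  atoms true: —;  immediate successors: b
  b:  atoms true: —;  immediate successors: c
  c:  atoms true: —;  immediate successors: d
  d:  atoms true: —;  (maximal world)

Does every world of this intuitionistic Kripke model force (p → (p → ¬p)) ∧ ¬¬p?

Not every world: a ⊮ (p → (p → ¬p)) ∧ ¬¬p.
a ⊮ (p → (p → ¬p)) ∧ ¬¬p since a fails ¬¬p.

No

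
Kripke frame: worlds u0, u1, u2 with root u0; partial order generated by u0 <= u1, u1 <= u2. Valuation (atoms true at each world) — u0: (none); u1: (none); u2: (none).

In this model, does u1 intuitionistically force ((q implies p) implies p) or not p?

Yes

u1 forces ((q implies p) implies p) or not p via the disjunct not p.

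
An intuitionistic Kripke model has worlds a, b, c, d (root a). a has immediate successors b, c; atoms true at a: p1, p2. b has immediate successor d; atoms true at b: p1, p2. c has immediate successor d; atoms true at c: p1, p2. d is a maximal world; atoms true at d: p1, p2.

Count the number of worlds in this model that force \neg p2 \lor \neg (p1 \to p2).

0

a: does not force it — a \nVdash \neg p2 \lor \neg (p1 \to p2): neither disjunct is forced at a.
b: does not force it.
c: does not force it.
d: does not force it.
Worlds forcing the formula: { }.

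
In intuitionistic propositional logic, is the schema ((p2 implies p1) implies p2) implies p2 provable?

This is Peirce's law, which is not intuitionistically valid.
A Kripke countermodel: worlds w0, w1; order generated by w0 <= w1; atoms true at each world — w0:{}; w1:{p2}.
w0 does not force ((p2 implies p1) implies p2) implies p2: already at w0 itself, w0 forces (p2 implies p1) implies p2 but w0 does not force p2.
w0 lacks atom p2, so w0 does not force p2.
So the root w0 does not force the formula.

No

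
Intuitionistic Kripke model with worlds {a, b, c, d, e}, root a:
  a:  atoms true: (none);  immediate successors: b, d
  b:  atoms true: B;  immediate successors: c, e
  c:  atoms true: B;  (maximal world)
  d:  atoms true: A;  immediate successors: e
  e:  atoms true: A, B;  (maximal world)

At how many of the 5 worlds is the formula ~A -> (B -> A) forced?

2

a: does not force it — a ||-/- ~A -> (B -> A): at the accessible world c, c ||- ~A but c ||-/- B -> A.
b: does not force it.
c: does not force it.
d: forces it.
e: forces it.
Worlds forcing the formula: {d, e}.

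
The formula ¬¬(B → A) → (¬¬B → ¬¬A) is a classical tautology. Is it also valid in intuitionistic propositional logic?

Yes

This is the distribution of double negation over implication, which is intuitionistically derivable.
Assume ¬¬(B → A) and ¬¬B; suppose ¬A. Then B → A would give ¬B (by contraposition), contradicting ¬¬B; so ¬(B → A), contradicting ¬¬(B → A). Hence ¬¬A.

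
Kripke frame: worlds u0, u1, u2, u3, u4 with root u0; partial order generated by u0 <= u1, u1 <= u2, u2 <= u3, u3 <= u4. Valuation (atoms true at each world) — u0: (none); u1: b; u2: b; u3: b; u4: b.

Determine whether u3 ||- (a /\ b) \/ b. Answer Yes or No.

u3 ||- (a /\ b) \/ b via the disjunct b.

Yes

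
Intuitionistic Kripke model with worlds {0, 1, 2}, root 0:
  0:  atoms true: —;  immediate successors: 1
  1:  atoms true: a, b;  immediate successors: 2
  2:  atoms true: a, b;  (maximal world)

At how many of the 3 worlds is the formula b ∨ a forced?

0: does not force it — 0 ⊮ b ∨ a: neither disjunct is forced at 0.
1: forces it.
2: forces it.
Worlds forcing the formula: {1, 2}.

2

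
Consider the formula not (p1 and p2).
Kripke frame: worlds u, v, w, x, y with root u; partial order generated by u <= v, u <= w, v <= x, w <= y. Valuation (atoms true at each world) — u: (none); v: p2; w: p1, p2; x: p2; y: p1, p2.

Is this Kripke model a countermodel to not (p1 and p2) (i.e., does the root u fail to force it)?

u does not force not (p1 and p2) since w is accessible from u and w forces p1 and p2.
w forces p1 and p2 since w forces both conjuncts.
So the root u does not force not (p1 and p2); the model is a countermodel.

Yes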